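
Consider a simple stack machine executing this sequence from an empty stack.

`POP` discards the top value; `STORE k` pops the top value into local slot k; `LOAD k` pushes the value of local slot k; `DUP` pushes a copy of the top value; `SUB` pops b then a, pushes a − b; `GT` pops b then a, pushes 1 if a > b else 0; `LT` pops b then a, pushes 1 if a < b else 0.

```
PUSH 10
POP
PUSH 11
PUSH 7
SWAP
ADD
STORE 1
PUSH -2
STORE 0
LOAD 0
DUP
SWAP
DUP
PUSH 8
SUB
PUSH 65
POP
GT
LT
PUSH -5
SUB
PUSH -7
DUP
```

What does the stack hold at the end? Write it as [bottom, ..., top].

[6, -7, -7]

PUSH 10 : 10
POP     : (empty)
PUSH 11 : 11
PUSH 7  : 11 7
SWAP    : 7 11
ADD     : 18
STORE 1 : (empty)
PUSH -2 : -2
STORE 0 : (empty)
LOAD 0  : -2
DUP     : -2 -2
SWAP    : -2 -2
DUP     : -2 -2 -2
PUSH 8  : -2 -2 -2 8
SUB     : -2 -2 -10
PUSH 65 : -2 -2 -10 65
POP     : -2 -2 -10
GT      : -2 1
LT      : 1
PUSH -5 : 1 -5
SUB     : 6
PUSH -7 : 6 -7
DUP     : 6 -7 -7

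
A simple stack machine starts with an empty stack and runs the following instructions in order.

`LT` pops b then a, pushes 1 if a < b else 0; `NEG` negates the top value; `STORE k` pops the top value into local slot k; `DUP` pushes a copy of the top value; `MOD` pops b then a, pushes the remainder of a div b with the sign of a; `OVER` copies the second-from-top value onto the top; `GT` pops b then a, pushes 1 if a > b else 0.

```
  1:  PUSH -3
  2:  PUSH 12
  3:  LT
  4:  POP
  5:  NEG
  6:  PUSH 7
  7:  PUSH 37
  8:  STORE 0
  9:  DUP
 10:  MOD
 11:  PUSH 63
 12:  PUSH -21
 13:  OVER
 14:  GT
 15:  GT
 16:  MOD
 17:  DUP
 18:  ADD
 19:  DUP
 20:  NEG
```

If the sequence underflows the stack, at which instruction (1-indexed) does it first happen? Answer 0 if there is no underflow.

PUSH -3  [-3]
PUSH 12  [-3, 12]
LT       [1]
POP      []
NEG  — needs 1 operand, stack has 0 → underflow

5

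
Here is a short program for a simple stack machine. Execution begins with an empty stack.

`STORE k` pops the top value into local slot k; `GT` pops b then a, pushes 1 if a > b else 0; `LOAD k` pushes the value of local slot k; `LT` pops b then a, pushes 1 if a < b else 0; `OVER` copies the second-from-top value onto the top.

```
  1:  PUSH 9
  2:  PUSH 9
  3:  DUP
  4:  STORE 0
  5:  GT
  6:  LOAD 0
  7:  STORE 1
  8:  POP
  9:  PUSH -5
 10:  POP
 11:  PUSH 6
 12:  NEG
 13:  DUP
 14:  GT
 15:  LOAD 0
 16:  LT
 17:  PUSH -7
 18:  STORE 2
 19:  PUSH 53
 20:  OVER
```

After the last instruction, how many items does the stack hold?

3

PUSH 9  → [9]
PUSH 9  → [9, 9]
DUP     → [9, 9, 9]
STORE 0 → [9, 9]
GT      → [0]
LOAD 0  → [0, 9]
STORE 1 → [0]
POP     → []
PUSH -5 → [-5]
POP     → []
PUSH 6  → [6]
NEG     → [-6]
DUP     → [-6, -6]
GT      → [0]
LOAD 0  → [0, 9]
LT      → [1]
PUSH -7 → [1, -7]
STORE 2 → [1]
PUSH 53 → [1, 53]
OVER    → [1, 53, 1]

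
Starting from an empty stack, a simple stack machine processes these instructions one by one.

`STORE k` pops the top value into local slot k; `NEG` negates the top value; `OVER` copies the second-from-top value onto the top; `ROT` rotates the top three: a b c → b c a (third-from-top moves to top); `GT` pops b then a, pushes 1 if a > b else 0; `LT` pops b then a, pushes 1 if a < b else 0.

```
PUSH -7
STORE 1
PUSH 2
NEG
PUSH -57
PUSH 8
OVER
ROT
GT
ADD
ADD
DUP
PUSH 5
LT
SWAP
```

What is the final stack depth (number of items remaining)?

PUSH -7  → -7
STORE 1  → (empty)
PUSH 2   → 2
NEG      → -2
PUSH -57 → -2 -57
PUSH 8   → -2 -57 8
OVER     → -2 -57 8 -57
ROT      → -2 8 -57 -57
GT       → -2 8 0
ADD      → -2 8
ADD      → 6
DUP      → 6 6
PUSH 5   → 6 6 5
LT       → 6 0
SWAP     → 0 6

2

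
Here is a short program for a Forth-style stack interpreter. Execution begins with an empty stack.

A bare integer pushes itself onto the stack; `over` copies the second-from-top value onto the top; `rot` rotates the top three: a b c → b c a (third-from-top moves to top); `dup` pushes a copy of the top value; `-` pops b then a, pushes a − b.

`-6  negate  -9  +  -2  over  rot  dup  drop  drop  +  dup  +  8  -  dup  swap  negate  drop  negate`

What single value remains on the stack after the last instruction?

18

-6     : [-6]
negate : [6]
-9     : [6, -9]
+      : [-3]
-2     : [-3, -2]
over   : [-3, -2, -3]
rot    : [-2, -3, -3]
dup    : [-2, -3, -3, -3]
drop   : [-2, -3, -3]
drop   : [-2, -3]
+      : [-5]
dup    : [-5, -5]
+      : [-10]
8      : [-10, 8]
-      : [-18]
dup    : [-18, -18]
swap   : [-18, -18]
negate : [-18, 18]
drop   : [-18]
negate : [18]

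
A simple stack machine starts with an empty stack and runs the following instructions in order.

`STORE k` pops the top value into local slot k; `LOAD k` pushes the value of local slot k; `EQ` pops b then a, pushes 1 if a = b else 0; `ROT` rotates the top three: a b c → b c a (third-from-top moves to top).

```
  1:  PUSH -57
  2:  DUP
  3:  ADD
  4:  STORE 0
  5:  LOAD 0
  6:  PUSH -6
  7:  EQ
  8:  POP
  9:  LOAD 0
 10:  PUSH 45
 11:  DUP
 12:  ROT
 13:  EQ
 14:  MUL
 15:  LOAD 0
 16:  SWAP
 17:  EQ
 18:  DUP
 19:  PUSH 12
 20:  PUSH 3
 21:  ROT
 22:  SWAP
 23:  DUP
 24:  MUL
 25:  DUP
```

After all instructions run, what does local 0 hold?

PUSH -57 -> -57
DUP      -> -57 -57
ADD      -> -114
STORE 0  -> (empty)
LOAD 0   -> -114
PUSH -6  -> -114 -6
EQ       -> 0
POP      -> (empty)
LOAD 0   -> -114
PUSH 45  -> -114 45
DUP      -> -114 45 45
ROT      -> 45 45 -114
EQ       -> 45 0
MUL      -> 0
LOAD 0   -> 0 -114
SWAP     -> -114 0
EQ       -> 0
DUP      -> 0 0
PUSH 12  -> 0 0 12
PUSH 3   -> 0 0 12 3
ROT      -> 0 12 3 0
SWAP     -> 0 12 0 3
DUP      -> 0 12 0 3 3
MUL      -> 0 12 0 9
DUP      -> 0 12 0 9 9

-114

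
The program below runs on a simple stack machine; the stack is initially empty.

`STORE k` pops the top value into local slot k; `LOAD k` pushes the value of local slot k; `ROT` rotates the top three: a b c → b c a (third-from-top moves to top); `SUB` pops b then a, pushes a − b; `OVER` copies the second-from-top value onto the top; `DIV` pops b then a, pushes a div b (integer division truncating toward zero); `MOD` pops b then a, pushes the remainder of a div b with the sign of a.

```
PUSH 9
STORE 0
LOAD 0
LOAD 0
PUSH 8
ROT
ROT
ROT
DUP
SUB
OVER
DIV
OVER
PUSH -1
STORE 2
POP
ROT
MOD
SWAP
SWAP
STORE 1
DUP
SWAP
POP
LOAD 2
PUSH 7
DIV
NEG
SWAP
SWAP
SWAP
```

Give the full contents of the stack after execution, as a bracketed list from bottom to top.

[0, 9]

PUSH 9   9
STORE 0  (empty)
LOAD 0   9
LOAD 0   9 9
PUSH 8   9 9 8
ROT      9 8 9
ROT      8 9 9
ROT      9 9 8
DUP      9 9 8 8
SUB      9 9 0
OVER     9 9 0 9
DIV      9 9 0
OVER     9 9 0 9
PUSH -1  9 9 0 9 -1
STORE 2  9 9 0 9
POP      9 9 0
ROT      9 0 9
MOD      9 0
SWAP     0 9
SWAP     9 0
STORE 1  9
DUP      9 9
SWAP     9 9
POP      9
LOAD 2   9 -1
PUSH 7   9 -1 7
DIV      9 0
NEG      9 0
SWAP     0 9
SWAP     9 0
SWAP     0 9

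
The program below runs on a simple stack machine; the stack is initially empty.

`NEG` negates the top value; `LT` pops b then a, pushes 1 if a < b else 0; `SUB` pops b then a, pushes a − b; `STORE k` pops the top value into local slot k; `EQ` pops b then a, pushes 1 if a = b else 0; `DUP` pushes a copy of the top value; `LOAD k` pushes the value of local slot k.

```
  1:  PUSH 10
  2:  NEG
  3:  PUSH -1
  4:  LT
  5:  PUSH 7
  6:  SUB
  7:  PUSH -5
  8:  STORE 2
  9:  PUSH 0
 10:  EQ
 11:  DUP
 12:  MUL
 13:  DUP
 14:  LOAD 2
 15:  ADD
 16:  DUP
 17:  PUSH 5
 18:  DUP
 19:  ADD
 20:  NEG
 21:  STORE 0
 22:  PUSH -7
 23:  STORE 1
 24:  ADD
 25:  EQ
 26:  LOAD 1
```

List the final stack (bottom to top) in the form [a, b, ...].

PUSH 10 : [10]
NEG     : [-10]
PUSH -1 : [-10, -1]
LT      : [1]
PUSH 7  : [1, 7]
SUB     : [-6]
PUSH -5 : [-6, -5]
STORE 2 : [-6]
PUSH 0  : [-6, 0]
EQ      : [0]
DUP     : [0, 0]
MUL     : [0]
DUP     : [0, 0]
LOAD 2  : [0, 0, -5]
ADD     : [0, -5]
DUP     : [0, -5, -5]
PUSH 5  : [0, -5, -5, 5]
DUP     : [0, -5, -5, 5, 5]
ADD     : [0, -5, -5, 10]
NEG     : [0, -5, -5, -10]
STORE 0 : [0, -5, -5]
PUSH -7 : [0, -5, -5, -7]
STORE 1 : [0, -5, -5]
ADD     : [0, -10]
EQ      : [0]
LOAD 1  : [0, -7]

[0, -7]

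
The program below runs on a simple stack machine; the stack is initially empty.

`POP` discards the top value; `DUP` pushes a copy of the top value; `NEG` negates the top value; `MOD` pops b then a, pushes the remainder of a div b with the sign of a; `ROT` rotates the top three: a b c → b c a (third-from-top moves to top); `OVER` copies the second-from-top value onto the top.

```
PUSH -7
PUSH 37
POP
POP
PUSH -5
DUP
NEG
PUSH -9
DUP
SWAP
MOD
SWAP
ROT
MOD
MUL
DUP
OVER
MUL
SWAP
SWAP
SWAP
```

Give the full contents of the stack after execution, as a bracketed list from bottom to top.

PUSH -7  [-7]
PUSH 37  [-7, 37]
POP      [-7]
POP      []
PUSH -5  [-5]
DUP      [-5, -5]
NEG      [-5, 5]
PUSH -9  [-5, 5, -9]
DUP      [-5, 5, -9, -9]
SWAP     [-5, 5, -9, -9]
MOD      [-5, 5, 0]
SWAP     [-5, 0, 5]
ROT      [0, 5, -5]
MOD      [0, 0]
MUL      [0]
DUP      [0, 0]
OVER     [0, 0, 0]
MUL      [0, 0]
SWAP     [0, 0]
SWAP     [0, 0]
SWAP     [0, 0]

[0, 0]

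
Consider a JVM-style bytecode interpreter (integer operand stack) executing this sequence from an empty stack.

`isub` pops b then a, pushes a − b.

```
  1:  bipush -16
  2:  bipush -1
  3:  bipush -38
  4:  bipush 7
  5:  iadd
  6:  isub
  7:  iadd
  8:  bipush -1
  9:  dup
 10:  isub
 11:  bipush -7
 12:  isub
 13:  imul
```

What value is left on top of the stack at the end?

98

bipush -16 : [-16]
bipush -1  : [-16, -1]
bipush -38 : [-16, -1, -38]
bipush 7   : [-16, -1, -38, 7]
iadd       : [-16, -1, -31]
isub       : [-16, 30]
iadd       : [14]
bipush -1  : [14, -1]
dup        : [14, -1, -1]
isub       : [14, 0]
bipush -7  : [14, 0, -7]
isub       : [14, 7]
imul       : [98]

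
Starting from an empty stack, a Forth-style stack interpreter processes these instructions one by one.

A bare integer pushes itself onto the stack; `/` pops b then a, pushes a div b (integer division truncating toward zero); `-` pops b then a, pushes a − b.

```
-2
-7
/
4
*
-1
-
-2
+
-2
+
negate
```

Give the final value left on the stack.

3

-2     → [-2]
-7     → [-2, -7]
/      → [0]
4      → [0, 4]
*      → [0]
-1     → [0, -1]
-      → [1]
-2     → [1, -2]
+      → [-1]
-2     → [-1, -2]
+      → [-3]
negate → [3]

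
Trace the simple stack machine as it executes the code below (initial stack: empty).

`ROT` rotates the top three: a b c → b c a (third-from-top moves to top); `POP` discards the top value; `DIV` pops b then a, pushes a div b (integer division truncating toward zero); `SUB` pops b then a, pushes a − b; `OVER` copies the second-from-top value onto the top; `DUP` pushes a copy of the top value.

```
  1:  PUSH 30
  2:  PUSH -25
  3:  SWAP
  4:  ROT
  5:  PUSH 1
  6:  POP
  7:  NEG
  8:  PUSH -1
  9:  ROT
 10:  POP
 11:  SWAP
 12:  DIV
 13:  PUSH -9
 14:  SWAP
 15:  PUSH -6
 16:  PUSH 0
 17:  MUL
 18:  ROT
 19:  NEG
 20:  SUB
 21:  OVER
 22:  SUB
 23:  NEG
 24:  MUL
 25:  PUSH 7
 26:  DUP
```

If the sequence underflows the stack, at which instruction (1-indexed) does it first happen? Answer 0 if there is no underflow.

4

PUSH 30  -> 30
PUSH -25 -> 30 -25
SWAP     -> -25 30
ROT  — needs 3 operands, stack has 2 → underflow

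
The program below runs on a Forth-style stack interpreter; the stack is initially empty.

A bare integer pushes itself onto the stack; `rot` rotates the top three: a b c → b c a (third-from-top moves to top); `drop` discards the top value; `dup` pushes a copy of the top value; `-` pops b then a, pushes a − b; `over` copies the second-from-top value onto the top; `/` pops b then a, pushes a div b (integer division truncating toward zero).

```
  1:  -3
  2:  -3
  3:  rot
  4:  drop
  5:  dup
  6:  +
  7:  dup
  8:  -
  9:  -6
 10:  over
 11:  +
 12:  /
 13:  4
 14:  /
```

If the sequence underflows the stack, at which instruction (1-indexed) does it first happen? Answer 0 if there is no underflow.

3

-3  [-3]
-3  [-3, -3]
rot  — needs 3 operands, stack has 2 → underflow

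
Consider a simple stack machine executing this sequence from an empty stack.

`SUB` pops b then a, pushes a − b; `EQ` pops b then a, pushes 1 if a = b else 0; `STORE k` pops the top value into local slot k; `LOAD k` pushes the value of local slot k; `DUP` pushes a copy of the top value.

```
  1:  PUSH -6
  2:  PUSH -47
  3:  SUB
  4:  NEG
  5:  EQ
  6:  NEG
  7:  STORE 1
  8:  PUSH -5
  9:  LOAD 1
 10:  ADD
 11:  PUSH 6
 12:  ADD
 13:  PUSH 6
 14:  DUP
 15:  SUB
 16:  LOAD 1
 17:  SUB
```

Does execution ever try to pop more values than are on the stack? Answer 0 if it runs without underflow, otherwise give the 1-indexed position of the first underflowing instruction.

5

PUSH -6  -> -6
PUSH -47 -> -6 -47
SUB      -> 41
NEG      -> -41
EQ  — needs 2 operands, stack has 1 → underflow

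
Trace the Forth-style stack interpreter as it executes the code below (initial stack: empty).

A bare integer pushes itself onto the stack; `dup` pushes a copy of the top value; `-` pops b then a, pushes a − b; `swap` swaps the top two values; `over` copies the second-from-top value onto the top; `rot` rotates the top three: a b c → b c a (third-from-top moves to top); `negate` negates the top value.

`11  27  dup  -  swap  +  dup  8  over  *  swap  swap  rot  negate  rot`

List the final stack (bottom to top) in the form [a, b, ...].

[88, -11, 11]

11      11
27      11 27
dup     11 27 27
-       11 0
swap    0 11
+       11
dup     11 11
8       11 11 8
over    11 11 8 11
*       11 11 88
swap    11 88 11
swap    11 11 88
rot     11 88 11
negate  11 88 -11
rot     88 -11 11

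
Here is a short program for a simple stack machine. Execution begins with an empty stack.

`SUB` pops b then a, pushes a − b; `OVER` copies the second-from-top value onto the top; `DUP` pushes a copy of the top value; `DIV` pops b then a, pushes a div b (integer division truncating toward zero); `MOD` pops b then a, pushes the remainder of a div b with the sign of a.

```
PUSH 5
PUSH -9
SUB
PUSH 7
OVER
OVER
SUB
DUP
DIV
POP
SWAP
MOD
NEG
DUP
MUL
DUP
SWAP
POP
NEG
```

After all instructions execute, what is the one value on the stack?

-49

PUSH 5   5
PUSH -9  5 -9
SUB      14
PUSH 7   14 7
OVER     14 7 14
OVER     14 7 14 7
SUB      14 7 7
DUP      14 7 7 7
DIV      14 7 1
POP      14 7
SWAP     7 14
MOD      7
NEG      -7
DUP      -7 -7
MUL      49
DUP      49 49
SWAP     49 49
POP      49
NEG      -49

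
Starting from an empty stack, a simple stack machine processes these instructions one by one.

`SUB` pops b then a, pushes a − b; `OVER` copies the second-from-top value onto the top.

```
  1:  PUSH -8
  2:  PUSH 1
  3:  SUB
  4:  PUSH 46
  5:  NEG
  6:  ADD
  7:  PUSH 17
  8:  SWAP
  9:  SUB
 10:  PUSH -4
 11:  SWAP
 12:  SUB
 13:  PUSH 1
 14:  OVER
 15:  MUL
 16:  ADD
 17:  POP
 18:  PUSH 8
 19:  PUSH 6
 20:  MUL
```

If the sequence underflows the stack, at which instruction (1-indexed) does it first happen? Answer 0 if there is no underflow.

0

PUSH -8 → -8
PUSH 1  → -8 1
SUB     → -9
PUSH 46 → -9 46
NEG     → -9 -46
ADD     → -55
PUSH 17 → -55 17
SWAP    → 17 -55
SUB     → 72
PUSH -4 → 72 -4
SWAP    → -4 72
SUB     → -76
PUSH 1  → -76 1
OVER    → -76 1 -76
MUL     → -76 -76
ADD     → -152
POP     → (empty)
PUSH 8  → 8
PUSH 6  → 8 6
MUL     → 48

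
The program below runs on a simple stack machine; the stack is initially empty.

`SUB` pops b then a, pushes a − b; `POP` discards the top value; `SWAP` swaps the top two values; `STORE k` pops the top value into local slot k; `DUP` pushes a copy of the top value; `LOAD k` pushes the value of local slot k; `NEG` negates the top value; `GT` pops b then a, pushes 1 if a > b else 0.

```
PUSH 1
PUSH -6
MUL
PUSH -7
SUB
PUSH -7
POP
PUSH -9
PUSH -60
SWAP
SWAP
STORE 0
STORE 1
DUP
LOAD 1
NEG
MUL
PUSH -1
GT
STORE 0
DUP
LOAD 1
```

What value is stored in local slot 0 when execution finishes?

PUSH 1   → [1]
PUSH -6  → [1, -6]
MUL      → [-6]
PUSH -7  → [-6, -7]
SUB      → [1]
PUSH -7  → [1, -7]
POP      → [1]
PUSH -9  → [1, -9]
PUSH -60 → [1, -9, -60]
SWAP     → [1, -60, -9]
SWAP     → [1, -9, -60]
STORE 0  → [1, -9]
STORE 1  → [1]
DUP      → [1, 1]
LOAD 1   → [1, 1, -9]
NEG      → [1, 1, 9]
MUL      → [1, 9]
PUSH -1  → [1, 9, -1]
GT       → [1, 1]
STORE 0  → [1]
DUP      → [1, 1]
LOAD 1   → [1, 1, -9]

1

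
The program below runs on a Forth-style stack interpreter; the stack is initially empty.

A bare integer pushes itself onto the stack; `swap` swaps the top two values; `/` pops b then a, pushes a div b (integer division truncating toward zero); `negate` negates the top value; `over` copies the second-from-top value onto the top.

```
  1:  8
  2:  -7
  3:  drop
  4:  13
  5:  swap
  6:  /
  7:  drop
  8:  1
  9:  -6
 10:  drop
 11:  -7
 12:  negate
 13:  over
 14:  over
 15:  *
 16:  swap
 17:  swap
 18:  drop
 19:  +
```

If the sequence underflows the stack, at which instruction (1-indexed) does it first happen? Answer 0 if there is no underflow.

8       [8]
-7      [8, -7]
drop    [8]
13      [8, 13]
swap    [13, 8]
/       [1]
drop    []
1       [1]
-6      [1, -6]
drop    [1]
-7      [1, -7]
negate  [1, 7]
over    [1, 7, 1]
over    [1, 7, 1, 7]
*       [1, 7, 7]
swap    [1, 7, 7]
swap    [1, 7, 7]
drop    [1, 7]
+       [8]

0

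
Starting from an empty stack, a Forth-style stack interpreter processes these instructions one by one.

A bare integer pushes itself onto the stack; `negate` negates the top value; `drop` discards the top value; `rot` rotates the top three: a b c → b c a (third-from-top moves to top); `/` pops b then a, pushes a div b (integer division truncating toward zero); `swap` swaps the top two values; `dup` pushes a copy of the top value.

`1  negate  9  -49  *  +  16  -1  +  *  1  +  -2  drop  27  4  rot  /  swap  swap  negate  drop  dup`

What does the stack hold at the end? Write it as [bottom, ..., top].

[27, 27]

1      : [1]
negate : [-1]
9      : [-1, 9]
-49    : [-1, 9, -49]
*      : [-1, -441]
+      : [-442]
16     : [-442, 16]
-1     : [-442, 16, -1]
+      : [-442, 15]
*      : [-6630]
1      : [-6630, 1]
+      : [-6629]
-2     : [-6629, -2]
drop   : [-6629]
27     : [-6629, 27]
4      : [-6629, 27, 4]
rot    : [27, 4, -6629]
/      : [27, 0]
swap   : [0, 27]
swap   : [27, 0]
negate : [27, 0]
drop   : [27]
dup    : [27, 27]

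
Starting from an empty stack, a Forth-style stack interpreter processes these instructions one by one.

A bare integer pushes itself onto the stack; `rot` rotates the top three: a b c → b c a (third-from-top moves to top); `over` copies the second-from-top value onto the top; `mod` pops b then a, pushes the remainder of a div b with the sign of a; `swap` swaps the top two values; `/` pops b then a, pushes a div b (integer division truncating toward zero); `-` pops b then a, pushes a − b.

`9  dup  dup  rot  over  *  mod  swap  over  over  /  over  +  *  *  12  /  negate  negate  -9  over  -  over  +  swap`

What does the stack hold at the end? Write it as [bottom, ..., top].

[-9, 67]

9       [9]
dup     [9, 9]
dup     [9, 9, 9]
rot     [9, 9, 9]
over    [9, 9, 9, 9]
*       [9, 9, 81]
mod     [9, 9]
swap    [9, 9]
over    [9, 9, 9]
over    [9, 9, 9, 9]
/       [9, 9, 1]
over    [9, 9, 1, 9]
+       [9, 9, 10]
*       [9, 90]
*       [810]
12      [810, 12]
/       [67]
negate  [-67]
negate  [67]
-9      [67, -9]
over    [67, -9, 67]
-       [67, -76]
over    [67, -76, 67]
+       [67, -9]
swap    [-9, 67]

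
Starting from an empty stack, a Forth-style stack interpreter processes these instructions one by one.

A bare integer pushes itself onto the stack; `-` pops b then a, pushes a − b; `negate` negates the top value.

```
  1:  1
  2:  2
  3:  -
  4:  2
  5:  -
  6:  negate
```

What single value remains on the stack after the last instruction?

3

1       [1]
2       [1, 2]
-       [-1]
2       [-1, 2]
-       [-3]
negate  [3]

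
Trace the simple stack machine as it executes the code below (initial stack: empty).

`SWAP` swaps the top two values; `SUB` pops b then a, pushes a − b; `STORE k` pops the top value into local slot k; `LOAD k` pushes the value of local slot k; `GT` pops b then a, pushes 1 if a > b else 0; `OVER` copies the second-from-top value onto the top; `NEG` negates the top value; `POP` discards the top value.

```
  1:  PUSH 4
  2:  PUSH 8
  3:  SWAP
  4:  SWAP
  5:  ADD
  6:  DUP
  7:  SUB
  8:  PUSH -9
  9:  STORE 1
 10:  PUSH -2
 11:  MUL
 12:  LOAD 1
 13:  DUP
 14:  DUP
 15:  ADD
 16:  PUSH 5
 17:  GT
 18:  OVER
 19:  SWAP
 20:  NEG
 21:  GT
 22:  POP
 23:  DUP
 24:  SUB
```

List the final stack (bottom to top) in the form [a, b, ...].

[0, 0]

PUSH 4   4
PUSH 8   4 8
SWAP     8 4
SWAP     4 8
ADD      12
DUP      12 12
SUB      0
PUSH -9  0 -9
STORE 1  0
PUSH -2  0 -2
MUL      0
LOAD 1   0 -9
DUP      0 -9 -9
DUP      0 -9 -9 -9
ADD      0 -9 -18
PUSH 5   0 -9 -18 5
GT       0 -9 0
OVER     0 -9 0 -9
SWAP     0 -9 -9 0
NEG      0 -9 -9 0
GT       0 -9 0
POP      0 -9
DUP      0 -9 -9
SUB      0 0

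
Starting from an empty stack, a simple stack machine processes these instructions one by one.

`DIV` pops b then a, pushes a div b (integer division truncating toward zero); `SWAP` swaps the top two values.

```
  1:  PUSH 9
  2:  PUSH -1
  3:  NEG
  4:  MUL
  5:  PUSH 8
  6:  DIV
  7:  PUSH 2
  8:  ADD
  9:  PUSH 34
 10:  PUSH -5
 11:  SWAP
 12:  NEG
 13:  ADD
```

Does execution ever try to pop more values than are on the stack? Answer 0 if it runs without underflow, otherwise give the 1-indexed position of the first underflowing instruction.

0

PUSH 9  : 9
PUSH -1 : 9 -1
NEG     : 9 1
MUL     : 9
PUSH 8  : 9 8
DIV     : 1
PUSH 2  : 1 2
ADD     : 3
PUSH 34 : 3 34
PUSH -5 : 3 34 -5
SWAP    : 3 -5 34
NEG     : 3 -5 -34
ADD     : 3 -39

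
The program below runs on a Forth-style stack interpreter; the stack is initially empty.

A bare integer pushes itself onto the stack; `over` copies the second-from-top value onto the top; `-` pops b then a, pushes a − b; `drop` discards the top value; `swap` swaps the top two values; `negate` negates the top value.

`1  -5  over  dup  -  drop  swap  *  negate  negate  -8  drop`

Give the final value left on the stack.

1       [1]
-5      [1, -5]
over    [1, -5, 1]
dup     [1, -5, 1, 1]
-       [1, -5, 0]
drop    [1, -5]
swap    [-5, 1]
*       [-5]
negate  [5]
negate  [-5]
-8      [-5, -8]
drop    [-5]

-5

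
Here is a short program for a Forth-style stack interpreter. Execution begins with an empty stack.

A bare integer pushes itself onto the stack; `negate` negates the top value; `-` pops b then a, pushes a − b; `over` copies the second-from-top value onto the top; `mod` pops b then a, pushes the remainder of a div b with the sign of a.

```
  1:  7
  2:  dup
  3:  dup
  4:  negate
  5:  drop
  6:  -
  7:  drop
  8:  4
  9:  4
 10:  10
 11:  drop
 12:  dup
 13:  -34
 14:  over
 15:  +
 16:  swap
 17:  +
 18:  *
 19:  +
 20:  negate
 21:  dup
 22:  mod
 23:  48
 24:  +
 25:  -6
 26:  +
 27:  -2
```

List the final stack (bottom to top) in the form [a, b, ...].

[42, -2]

7      -> [7]
dup    -> [7, 7]
dup    -> [7, 7, 7]
negate -> [7, 7, -7]
drop   -> [7, 7]
-      -> [0]
drop   -> []
4      -> [4]
4      -> [4, 4]
10     -> [4, 4, 10]
drop   -> [4, 4]
dup    -> [4, 4, 4]
-34    -> [4, 4, 4, -34]
over   -> [4, 4, 4, -34, 4]
+      -> [4, 4, 4, -30]
swap   -> [4, 4, -30, 4]
+      -> [4, 4, -26]
*      -> [4, -104]
+      -> [-100]
negate -> [100]
dup    -> [100, 100]
mod    -> [0]
48     -> [0, 48]
+      -> [48]
-6     -> [48, -6]
+      -> [42]
-2     -> [42, -2]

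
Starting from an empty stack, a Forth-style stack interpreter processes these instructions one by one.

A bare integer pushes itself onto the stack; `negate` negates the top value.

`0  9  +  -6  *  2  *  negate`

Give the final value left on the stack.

108

0       0
9       0 9
+       9
-6      9 -6
*       -54
2       -54 2
*       -108
negate  108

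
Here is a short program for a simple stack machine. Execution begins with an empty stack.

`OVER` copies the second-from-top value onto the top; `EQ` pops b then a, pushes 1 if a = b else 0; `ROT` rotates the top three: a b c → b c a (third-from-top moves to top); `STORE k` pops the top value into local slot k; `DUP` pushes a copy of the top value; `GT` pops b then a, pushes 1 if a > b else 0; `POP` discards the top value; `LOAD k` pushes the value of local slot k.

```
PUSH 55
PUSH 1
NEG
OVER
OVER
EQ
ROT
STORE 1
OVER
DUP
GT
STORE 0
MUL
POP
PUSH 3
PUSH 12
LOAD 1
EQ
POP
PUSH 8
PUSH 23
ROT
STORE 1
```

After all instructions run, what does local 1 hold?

PUSH 55 → 55
PUSH 1  → 55 1
NEG     → 55 -1
OVER    → 55 -1 55
OVER    → 55 -1 55 -1
EQ      → 55 -1 0
ROT     → -1 0 55
STORE 1 → -1 0
OVER    → -1 0 -1
DUP     → -1 0 -1 -1
GT      → -1 0 0
STORE 0 → -1 0
MUL     → 0
POP     → (empty)
PUSH 3  → 3
PUSH 12 → 3 12
LOAD 1  → 3 12 55
EQ      → 3 0
POP     → 3
PUSH 8  → 3 8
PUSH 23 → 3 8 23
ROT     → 8 23 3
STORE 1 → 8 23

3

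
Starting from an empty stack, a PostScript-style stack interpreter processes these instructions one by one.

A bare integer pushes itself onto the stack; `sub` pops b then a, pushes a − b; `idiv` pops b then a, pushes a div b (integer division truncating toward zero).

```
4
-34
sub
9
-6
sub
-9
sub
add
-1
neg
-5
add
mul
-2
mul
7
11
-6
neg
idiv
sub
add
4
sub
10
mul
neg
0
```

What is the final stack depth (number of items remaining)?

4    → [4]
-34  → [4, -34]
sub  → [38]
9    → [38, 9]
-6   → [38, 9, -6]
sub  → [38, 15]
-9   → [38, 15, -9]
sub  → [38, 24]
add  → [62]
-1   → [62, -1]
neg  → [62, 1]
-5   → [62, 1, -5]
add  → [62, -4]
mul  → [-248]
-2   → [-248, -2]
mul  → [496]
7    → [496, 7]
11   → [496, 7, 11]
-6   → [496, 7, 11, -6]
neg  → [496, 7, 11, 6]
idiv → [496, 7, 1]
sub  → [496, 6]
add  → [502]
4    → [502, 4]
sub  → [498]
10   → [498, 10]
mul  → [4980]
neg  → [-4980]
0    → [-4980, 0]

2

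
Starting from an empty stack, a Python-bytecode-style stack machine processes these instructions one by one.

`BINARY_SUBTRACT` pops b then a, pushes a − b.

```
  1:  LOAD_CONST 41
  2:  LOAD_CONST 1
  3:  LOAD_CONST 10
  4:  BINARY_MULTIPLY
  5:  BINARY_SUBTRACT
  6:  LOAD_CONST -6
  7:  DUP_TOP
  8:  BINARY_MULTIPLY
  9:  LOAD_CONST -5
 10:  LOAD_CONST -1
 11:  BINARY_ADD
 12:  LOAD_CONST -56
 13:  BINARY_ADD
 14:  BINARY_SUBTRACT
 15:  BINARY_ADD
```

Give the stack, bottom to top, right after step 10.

[31, 36, -5, -1]

LOAD_CONST 41   → [41]
LOAD_CONST 1    → [41, 1]
LOAD_CONST 10   → [41, 1, 10]
BINARY_MULTIPLY → [41, 10]
BINARY_SUBTRACT → [31]
LOAD_CONST -6   → [31, -6]
DUP_TOP         → [31, -6, -6]
BINARY_MULTIPLY → [31, 36]
LOAD_CONST -5   → [31, 36, -5]
LOAD_CONST -1   → [31, 36, -5, -1]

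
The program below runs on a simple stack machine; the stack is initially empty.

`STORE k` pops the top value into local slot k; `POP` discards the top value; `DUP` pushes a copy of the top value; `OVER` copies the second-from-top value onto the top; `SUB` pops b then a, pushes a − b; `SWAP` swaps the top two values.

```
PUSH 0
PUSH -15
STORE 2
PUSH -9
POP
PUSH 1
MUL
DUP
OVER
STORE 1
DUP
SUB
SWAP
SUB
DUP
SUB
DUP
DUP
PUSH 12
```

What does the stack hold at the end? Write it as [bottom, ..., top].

PUSH 0   -> 0
PUSH -15 -> 0 -15
STORE 2  -> 0
PUSH -9  -> 0 -9
POP      -> 0
PUSH 1   -> 0 1
MUL      -> 0
DUP      -> 0 0
OVER     -> 0 0 0
STORE 1  -> 0 0
DUP      -> 0 0 0
SUB      -> 0 0
SWAP     -> 0 0
SUB      -> 0
DUP      -> 0 0
SUB      -> 0
DUP      -> 0 0
DUP      -> 0 0 0
PUSH 12  -> 0 0 0 12

[0, 0, 0, 12]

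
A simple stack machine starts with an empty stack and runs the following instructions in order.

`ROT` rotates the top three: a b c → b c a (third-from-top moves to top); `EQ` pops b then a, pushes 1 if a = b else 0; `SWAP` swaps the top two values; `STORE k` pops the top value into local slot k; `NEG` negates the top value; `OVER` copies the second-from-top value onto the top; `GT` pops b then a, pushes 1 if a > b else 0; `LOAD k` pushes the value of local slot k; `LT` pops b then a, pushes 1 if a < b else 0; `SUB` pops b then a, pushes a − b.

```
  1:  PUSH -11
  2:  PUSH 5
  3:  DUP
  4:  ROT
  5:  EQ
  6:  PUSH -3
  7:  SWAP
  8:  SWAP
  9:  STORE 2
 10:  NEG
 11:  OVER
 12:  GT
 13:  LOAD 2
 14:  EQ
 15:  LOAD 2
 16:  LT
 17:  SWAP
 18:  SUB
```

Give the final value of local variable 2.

-3

PUSH -11 → [-11]
PUSH 5   → [-11, 5]
DUP      → [-11, 5, 5]
ROT      → [5, 5, -11]
EQ       → [5, 0]
PUSH -3  → [5, 0, -3]
SWAP     → [5, -3, 0]
SWAP     → [5, 0, -3]
STORE 2  → [5, 0]
NEG      → [5, 0]
OVER     → [5, 0, 5]
GT       → [5, 0]
LOAD 2   → [5, 0, -3]
EQ       → [5, 0]
LOAD 2   → [5, 0, -3]
LT       → [5, 0]
SWAP     → [0, 5]
SUB      → [-5]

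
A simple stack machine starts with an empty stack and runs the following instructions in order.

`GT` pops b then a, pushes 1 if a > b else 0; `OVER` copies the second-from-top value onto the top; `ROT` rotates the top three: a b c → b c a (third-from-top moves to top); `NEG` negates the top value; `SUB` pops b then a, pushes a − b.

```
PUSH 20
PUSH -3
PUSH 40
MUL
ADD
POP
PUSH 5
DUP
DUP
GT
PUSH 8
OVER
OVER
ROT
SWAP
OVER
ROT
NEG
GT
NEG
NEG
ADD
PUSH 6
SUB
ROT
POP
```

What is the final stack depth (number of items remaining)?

3

PUSH 20  20
PUSH -3  20 -3
PUSH 40  20 -3 40
MUL      20 -120
ADD      -100
POP      (empty)
PUSH 5   5
DUP      5 5
DUP      5 5 5
GT       5 0
PUSH 8   5 0 8
OVER     5 0 8 0
OVER     5 0 8 0 8
ROT      5 0 0 8 8
SWAP     5 0 0 8 8
OVER     5 0 0 8 8 8
ROT      5 0 0 8 8 8
NEG      5 0 0 8 8 -8
GT       5 0 0 8 1
NEG      5 0 0 8 -1
NEG      5 0 0 8 1
ADD      5 0 0 9
PUSH 6   5 0 0 9 6
SUB      5 0 0 3
ROT      5 0 3 0
POP      5 0 3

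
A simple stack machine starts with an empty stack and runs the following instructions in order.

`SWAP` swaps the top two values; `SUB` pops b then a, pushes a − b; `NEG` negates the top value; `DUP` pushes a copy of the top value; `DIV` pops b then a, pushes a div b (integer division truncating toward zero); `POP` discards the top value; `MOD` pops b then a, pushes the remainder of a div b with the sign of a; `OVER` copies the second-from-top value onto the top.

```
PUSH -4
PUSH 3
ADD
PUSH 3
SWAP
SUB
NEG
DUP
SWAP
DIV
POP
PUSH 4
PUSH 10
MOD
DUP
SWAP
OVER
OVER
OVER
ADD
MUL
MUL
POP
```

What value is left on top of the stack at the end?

4

PUSH -4 → -4
PUSH 3  → -4 3
ADD     → -1
PUSH 3  → -1 3
SWAP    → 3 -1
SUB     → 4
NEG     → -4
DUP     → -4 -4
SWAP    → -4 -4
DIV     → 1
POP     → (empty)
PUSH 4  → 4
PUSH 10 → 4 10
MOD     → 4
DUP     → 4 4
SWAP    → 4 4
OVER    → 4 4 4
OVER    → 4 4 4 4
OVER    → 4 4 4 4 4
ADD     → 4 4 4 8
MUL     → 4 4 32
MUL     → 4 128
POP     → 4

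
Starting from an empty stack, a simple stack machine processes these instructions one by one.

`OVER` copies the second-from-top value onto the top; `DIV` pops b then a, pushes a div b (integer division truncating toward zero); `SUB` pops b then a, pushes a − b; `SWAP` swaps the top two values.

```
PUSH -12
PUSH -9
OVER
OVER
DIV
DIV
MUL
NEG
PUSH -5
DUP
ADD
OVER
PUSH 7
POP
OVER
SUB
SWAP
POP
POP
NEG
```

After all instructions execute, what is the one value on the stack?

PUSH -12 -> [-12]
PUSH -9  -> [-12, -9]
OVER     -> [-12, -9, -12]
OVER     -> [-12, -9, -12, -9]
DIV      -> [-12, -9, 1]
DIV      -> [-12, -9]
MUL      -> [108]
NEG      -> [-108]
PUSH -5  -> [-108, -5]
DUP      -> [-108, -5, -5]
ADD      -> [-108, -10]
OVER     -> [-108, -10, -108]
PUSH 7   -> [-108, -10, -108, 7]
POP      -> [-108, -10, -108]
OVER     -> [-108, -10, -108, -10]
SUB      -> [-108, -10, -98]
SWAP     -> [-108, -98, -10]
POP      -> [-108, -98]
POP      -> [-108]
NEG      -> [108]

108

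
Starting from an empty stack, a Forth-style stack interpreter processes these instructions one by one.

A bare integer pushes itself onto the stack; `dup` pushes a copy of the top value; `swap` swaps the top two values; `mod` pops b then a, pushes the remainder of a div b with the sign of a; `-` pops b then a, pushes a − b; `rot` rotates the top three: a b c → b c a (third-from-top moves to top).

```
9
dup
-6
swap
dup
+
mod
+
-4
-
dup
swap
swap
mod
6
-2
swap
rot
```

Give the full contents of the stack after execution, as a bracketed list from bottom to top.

[-2, 6, 0]

9    -> 9
dup  -> 9 9
-6   -> 9 9 -6
swap -> 9 -6 9
dup  -> 9 -6 9 9
+    -> 9 -6 18
mod  -> 9 -6
+    -> 3
-4   -> 3 -4
-    -> 7
dup  -> 7 7
swap -> 7 7
swap -> 7 7
mod  -> 0
6    -> 0 6
-2   -> 0 6 -2
swap -> 0 -2 6
rot  -> -2 6 0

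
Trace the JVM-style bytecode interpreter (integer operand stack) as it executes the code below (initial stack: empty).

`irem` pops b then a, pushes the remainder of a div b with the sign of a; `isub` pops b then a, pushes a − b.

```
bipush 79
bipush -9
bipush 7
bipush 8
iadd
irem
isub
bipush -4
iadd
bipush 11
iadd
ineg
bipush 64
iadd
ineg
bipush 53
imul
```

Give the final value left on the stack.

bipush 79 → 79
bipush -9 → 79 -9
bipush 7  → 79 -9 7
bipush 8  → 79 -9 7 8
iadd      → 79 -9 15
irem      → 79 -9
isub      → 88
bipush -4 → 88 -4
iadd      → 84
bipush 11 → 84 11
iadd      → 95
ineg      → -95
bipush 64 → -95 64
iadd      → -31
ineg      → 31
bipush 53 → 31 53
imul      → 1643

1643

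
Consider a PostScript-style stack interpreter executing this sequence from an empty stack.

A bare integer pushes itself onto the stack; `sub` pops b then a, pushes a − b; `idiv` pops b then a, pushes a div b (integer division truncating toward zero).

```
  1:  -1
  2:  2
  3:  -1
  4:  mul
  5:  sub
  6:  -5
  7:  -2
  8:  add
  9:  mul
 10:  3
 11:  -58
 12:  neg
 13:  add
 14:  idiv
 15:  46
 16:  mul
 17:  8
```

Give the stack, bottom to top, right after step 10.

[-7, 3]

-1   -1
2    -1 2
-1   -1 2 -1
mul  -1 -2
sub  1
-5   1 -5
-2   1 -5 -2
add  1 -7
mul  -7
3    -7 3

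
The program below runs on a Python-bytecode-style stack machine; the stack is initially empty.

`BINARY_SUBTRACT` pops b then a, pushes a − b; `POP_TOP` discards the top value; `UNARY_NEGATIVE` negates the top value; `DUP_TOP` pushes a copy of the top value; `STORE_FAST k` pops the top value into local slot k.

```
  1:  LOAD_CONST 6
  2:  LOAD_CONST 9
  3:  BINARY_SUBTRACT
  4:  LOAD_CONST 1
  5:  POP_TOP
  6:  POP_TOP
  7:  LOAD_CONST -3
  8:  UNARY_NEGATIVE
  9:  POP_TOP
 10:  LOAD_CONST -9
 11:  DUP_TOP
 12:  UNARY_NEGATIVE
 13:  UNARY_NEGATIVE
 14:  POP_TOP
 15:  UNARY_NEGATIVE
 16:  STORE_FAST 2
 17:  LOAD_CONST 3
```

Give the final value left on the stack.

3

LOAD_CONST 6    : [6]
LOAD_CONST 9    : [6, 9]
BINARY_SUBTRACT : [-3]
LOAD_CONST 1    : [-3, 1]
POP_TOP         : [-3]
POP_TOP         : []
LOAD_CONST -3   : [-3]
UNARY_NEGATIVE  : [3]
POP_TOP         : []
LOAD_CONST -9   : [-9]
DUP_TOP         : [-9, -9]
UNARY_NEGATIVE  : [-9, 9]
UNARY_NEGATIVE  : [-9, -9]
POP_TOP         : [-9]
UNARY_NEGATIVE  : [9]
STORE_FAST 2    : []
LOAD_CONST 3    : [3]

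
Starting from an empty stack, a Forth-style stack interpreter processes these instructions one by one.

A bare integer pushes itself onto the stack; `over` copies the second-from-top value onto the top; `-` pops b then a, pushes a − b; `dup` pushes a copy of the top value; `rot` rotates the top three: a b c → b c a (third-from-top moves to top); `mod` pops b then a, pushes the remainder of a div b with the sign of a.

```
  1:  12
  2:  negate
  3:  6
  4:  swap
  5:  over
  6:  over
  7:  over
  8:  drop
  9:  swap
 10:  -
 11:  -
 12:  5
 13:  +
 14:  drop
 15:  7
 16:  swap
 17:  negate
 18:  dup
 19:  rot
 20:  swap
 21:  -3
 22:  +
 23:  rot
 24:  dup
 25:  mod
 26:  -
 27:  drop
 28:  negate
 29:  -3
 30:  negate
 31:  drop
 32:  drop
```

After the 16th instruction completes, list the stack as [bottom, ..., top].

[7, 6]

12     -> 12
negate -> -12
6      -> -12 6
swap   -> 6 -12
over   -> 6 -12 6
over   -> 6 -12 6 -12
over   -> 6 -12 6 -12 6
drop   -> 6 -12 6 -12
swap   -> 6 -12 -12 6
-      -> 6 -12 -18
-      -> 6 6
5      -> 6 6 5
+      -> 6 11
drop   -> 6
7      -> 6 7
swap   -> 7 6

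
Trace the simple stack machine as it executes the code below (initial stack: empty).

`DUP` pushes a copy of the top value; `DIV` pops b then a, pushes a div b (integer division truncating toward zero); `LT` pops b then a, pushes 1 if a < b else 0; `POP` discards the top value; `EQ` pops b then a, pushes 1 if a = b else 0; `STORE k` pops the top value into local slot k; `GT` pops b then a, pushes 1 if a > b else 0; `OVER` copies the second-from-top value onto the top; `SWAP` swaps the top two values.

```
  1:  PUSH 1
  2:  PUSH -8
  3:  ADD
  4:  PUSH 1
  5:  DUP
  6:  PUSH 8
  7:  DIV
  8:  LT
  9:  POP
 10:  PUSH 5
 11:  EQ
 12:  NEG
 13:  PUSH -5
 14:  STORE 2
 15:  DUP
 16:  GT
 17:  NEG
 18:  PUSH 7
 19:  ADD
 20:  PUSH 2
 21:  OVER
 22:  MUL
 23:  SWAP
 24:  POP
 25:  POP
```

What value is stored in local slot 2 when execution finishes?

-5

PUSH 1  → 1
PUSH -8 → 1 -8
ADD     → -7
PUSH 1  → -7 1
DUP     → -7 1 1
PUSH 8  → -7 1 1 8
DIV     → -7 1 0
LT      → -7 0
POP     → -7
PUSH 5  → -7 5
EQ      → 0
NEG     → 0
PUSH -5 → 0 -5
STORE 2 → 0
DUP     → 0 0
GT      → 0
NEG     → 0
PUSH 7  → 0 7
ADD     → 7
PUSH 2  → 7 2
OVER    → 7 2 7
MUL     → 7 14
SWAP    → 14 7
POP     → 14
POP     → (empty)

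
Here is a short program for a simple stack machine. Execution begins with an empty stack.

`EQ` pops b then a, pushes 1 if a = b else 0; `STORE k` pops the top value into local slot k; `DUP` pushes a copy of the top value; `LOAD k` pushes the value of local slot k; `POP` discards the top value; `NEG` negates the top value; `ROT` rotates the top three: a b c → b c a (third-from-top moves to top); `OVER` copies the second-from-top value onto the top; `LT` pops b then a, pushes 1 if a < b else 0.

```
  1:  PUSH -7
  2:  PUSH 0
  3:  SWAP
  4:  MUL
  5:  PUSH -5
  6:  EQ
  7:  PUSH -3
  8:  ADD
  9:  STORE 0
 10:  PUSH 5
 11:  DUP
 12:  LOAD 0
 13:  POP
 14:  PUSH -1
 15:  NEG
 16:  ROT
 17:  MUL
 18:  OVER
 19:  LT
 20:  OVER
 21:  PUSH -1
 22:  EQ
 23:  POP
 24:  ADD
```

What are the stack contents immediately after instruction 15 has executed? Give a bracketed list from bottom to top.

PUSH -7 -> [-7]
PUSH 0  -> [-7, 0]
SWAP    -> [0, -7]
MUL     -> [0]
PUSH -5 -> [0, -5]
EQ      -> [0]
PUSH -3 -> [0, -3]
ADD     -> [-3]
STORE 0 -> []
PUSH 5  -> [5]
DUP     -> [5, 5]
LOAD 0  -> [5, 5, -3]
POP     -> [5, 5]
PUSH -1 -> [5, 5, -1]
NEG     -> [5, 5, 1]

[5, 5, 1]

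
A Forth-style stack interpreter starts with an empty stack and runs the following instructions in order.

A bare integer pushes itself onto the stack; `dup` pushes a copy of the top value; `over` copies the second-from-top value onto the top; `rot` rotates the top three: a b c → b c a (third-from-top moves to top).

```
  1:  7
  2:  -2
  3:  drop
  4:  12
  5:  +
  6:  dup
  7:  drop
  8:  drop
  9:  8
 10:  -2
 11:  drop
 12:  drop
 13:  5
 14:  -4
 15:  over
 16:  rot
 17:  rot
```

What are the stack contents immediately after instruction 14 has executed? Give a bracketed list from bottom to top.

7    -> [7]
-2   -> [7, -2]
drop -> [7]
12   -> [7, 12]
+    -> [19]
dup  -> [19, 19]
drop -> [19]
drop -> []
8    -> [8]
-2   -> [8, -2]
drop -> [8]
drop -> []
5    -> [5]
-4   -> [5, -4]

[5, -4]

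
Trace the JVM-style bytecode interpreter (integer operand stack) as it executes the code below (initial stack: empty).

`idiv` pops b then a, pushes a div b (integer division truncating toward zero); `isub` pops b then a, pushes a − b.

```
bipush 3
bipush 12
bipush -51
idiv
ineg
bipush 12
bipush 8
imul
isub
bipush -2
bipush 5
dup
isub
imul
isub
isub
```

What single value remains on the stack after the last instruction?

bipush 3    3
bipush 12   3 12
bipush -51  3 12 -51
idiv        3 0
ineg        3 0
bipush 12   3 0 12
bipush 8    3 0 12 8
imul        3 0 96
isub        3 -96
bipush -2   3 -96 -2
bipush 5    3 -96 -2 5
dup         3 -96 -2 5 5
isub        3 -96 -2 0
imul        3 -96 0
isub        3 -96
isub        99

99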